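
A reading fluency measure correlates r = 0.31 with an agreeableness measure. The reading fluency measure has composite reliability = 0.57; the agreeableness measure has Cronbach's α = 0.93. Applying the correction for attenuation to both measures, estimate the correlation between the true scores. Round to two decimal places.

0.43

r_true = r_obs / √(r_xx · r_yy) = 0.31 / √(0.57 × 0.93) = 0.31 / √0.5301 = 0.31 / 0.7281 ≈ 0.43.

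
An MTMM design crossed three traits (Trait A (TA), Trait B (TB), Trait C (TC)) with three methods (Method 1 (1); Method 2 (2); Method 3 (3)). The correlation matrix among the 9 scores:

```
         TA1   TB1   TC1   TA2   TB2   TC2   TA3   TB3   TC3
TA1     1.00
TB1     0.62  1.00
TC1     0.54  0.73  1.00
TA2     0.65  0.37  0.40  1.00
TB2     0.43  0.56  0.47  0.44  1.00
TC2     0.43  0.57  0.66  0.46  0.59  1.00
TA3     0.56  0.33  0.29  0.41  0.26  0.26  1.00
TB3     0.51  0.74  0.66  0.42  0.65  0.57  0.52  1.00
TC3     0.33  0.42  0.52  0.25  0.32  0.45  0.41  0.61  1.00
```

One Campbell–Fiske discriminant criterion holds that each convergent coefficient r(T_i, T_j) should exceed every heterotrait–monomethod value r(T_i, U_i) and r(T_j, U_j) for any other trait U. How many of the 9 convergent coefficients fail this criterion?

Checking each validity diagonal entry against its comparison values:
TA (methods 1·2): 0.65 vs {0.62, 0.44, 0.54, 0.46} → pass.
TA (methods 1·3): 0.56 vs {0.62, 0.52, 0.54, 0.41} → fail.
TA (methods 2·3): 0.41 vs {0.44, 0.52, 0.46, 0.41} → fail.
TB (methods 1·2): 0.56 vs {0.62, 0.44, 0.73, 0.59} → fail.
TB (methods 1·3): 0.74 vs {0.62, 0.52, 0.73, 0.61} → pass.
TB (methods 2·3): 0.65 vs {0.44, 0.52, 0.59, 0.61} → pass.
TC (methods 1·2): 0.66 vs {0.54, 0.46, 0.73, 0.59} → fail.
TC (methods 1·3): 0.52 vs {0.54, 0.41, 0.73, 0.61} → fail.
TC (methods 2·3): 0.45 vs {0.46, 0.41, 0.59, 0.61} → fail.
6 of 9 fail.

6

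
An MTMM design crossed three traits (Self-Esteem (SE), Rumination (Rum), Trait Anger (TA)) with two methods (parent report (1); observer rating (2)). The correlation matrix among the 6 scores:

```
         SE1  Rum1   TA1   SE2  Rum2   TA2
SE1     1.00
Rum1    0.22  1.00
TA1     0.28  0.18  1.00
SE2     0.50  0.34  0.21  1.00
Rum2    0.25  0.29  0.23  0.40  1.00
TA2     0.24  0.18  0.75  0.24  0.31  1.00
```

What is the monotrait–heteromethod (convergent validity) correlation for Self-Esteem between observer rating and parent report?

0.50

Same trait (SE), different methods: r(SE2, SE1) = 0.50.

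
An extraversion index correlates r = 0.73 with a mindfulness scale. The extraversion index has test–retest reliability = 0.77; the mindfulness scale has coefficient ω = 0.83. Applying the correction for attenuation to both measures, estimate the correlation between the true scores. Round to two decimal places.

r_true = r_obs / √(r_xx · r_yy) = 0.73 / √(0.77 × 0.83) = 0.73 / √0.6391 = 0.73 / 0.7994 ≈ 0.91.

0.91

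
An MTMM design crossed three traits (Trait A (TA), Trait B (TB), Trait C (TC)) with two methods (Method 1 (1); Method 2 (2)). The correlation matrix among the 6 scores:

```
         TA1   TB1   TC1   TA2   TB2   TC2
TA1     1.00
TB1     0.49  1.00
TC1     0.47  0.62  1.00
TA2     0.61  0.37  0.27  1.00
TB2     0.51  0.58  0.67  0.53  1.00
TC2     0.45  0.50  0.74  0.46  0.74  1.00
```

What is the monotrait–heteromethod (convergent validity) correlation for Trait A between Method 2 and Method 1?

Same trait (TA), different methods: r(TA2, TA1) = 0.61.

0.61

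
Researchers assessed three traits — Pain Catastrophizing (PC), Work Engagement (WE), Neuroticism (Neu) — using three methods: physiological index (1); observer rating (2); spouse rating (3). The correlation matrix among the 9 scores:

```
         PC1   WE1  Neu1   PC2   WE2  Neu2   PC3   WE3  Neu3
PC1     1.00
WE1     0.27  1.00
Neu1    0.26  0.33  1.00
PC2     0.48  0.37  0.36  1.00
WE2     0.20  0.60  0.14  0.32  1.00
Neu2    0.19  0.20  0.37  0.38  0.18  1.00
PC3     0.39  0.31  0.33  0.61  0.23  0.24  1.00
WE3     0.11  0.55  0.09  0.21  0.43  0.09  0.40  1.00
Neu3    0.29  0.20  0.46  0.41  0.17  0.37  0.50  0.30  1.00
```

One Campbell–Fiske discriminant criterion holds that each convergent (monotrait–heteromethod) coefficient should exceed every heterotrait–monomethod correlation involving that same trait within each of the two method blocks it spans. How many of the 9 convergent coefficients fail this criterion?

Each convergent coefficient versus the relevant comparison correlations:
PC (methods 1·2): 0.48 vs {0.27, 0.32, 0.26, 0.38} → pass.
PC (methods 1·3): 0.39 vs {0.27, 0.40, 0.26, 0.50} → fail.
PC (methods 2·3): 0.61 vs {0.32, 0.40, 0.38, 0.50} → pass.
WE (methods 1·2): 0.60 vs {0.27, 0.32, 0.33, 0.18} → pass.
WE (methods 1·3): 0.55 vs {0.27, 0.40, 0.33, 0.30} → pass.
WE (methods 2·3): 0.43 vs {0.32, 0.40, 0.18, 0.30} → pass.
Neu (methods 1·2): 0.37 vs {0.26, 0.38, 0.33, 0.18} → fail.
Neu (methods 1·3): 0.46 vs {0.26, 0.50, 0.33, 0.30} → fail.
Neu (methods 2·3): 0.37 vs {0.38, 0.50, 0.18, 0.30} → fail.
4 of 9 fail.

4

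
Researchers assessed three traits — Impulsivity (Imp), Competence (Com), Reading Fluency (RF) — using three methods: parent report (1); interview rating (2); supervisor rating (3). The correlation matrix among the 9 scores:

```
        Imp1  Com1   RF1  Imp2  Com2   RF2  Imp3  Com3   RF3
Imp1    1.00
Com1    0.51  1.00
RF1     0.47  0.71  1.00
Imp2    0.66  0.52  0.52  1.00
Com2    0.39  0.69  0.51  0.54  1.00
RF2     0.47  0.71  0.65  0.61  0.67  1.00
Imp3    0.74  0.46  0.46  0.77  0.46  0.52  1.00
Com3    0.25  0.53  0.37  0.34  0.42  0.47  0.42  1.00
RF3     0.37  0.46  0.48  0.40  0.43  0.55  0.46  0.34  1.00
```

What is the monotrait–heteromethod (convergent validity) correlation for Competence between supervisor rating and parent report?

Same trait (Com), different methods: r(Com3, Com1) = 0.53.

0.53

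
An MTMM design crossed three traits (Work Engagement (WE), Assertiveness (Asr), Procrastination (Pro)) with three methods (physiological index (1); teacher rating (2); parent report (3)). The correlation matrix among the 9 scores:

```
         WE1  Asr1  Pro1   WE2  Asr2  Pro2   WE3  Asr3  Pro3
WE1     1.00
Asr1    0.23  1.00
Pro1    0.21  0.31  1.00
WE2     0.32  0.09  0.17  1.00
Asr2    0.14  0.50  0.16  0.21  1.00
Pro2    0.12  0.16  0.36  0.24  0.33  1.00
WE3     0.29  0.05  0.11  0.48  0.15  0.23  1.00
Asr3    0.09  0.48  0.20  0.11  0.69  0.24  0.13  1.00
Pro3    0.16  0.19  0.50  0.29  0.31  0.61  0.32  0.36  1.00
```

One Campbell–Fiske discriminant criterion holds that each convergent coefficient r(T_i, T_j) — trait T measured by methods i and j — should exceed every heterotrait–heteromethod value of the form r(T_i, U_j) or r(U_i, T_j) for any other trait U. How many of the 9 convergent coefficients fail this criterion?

0

Convergent coefficients and their comparison sets:
WE (methods 1·2): 0.32 vs {0.14, 0.09, 0.12, 0.17} → pass.
WE (methods 1·3): 0.29 vs {0.09, 0.05, 0.16, 0.11} → pass.
WE (methods 2·3): 0.48 vs {0.11, 0.15, 0.29, 0.23} → pass.
Asr (methods 1·2): 0.50 vs {0.09, 0.14, 0.16, 0.16} → pass.
Asr (methods 1·3): 0.48 vs {0.05, 0.09, 0.19, 0.20} → pass.
Asr (methods 2·3): 0.69 vs {0.15, 0.11, 0.31, 0.24} → pass.
Pro (methods 1·2): 0.36 vs {0.17, 0.12, 0.16, 0.16} → pass.
Pro (methods 1·3): 0.50 vs {0.11, 0.16, 0.20, 0.19} → pass.
Pro (methods 2·3): 0.61 vs {0.23, 0.29, 0.24, 0.31} → pass.
0 of 9 fail.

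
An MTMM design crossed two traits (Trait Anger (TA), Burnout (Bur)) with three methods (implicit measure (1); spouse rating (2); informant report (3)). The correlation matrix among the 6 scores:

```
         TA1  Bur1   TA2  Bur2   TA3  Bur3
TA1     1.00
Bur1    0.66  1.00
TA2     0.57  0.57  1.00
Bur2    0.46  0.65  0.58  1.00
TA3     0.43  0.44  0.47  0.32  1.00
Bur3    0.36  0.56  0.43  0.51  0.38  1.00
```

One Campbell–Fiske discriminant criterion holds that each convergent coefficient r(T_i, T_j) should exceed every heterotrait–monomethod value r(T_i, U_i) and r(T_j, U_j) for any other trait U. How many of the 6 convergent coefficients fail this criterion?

Each convergent coefficient versus the relevant comparison correlations:
TA (methods 1·2): 0.57 vs {0.66, 0.58} → fail.
TA (methods 1·3): 0.43 vs {0.66, 0.38} → fail.
TA (methods 2·3): 0.47 vs {0.58, 0.38} → fail.
Bur (methods 1·2): 0.65 vs {0.66, 0.58} → fail.
Bur (methods 1·3): 0.56 vs {0.66, 0.38} → fail.
Bur (methods 2·3): 0.51 vs {0.58, 0.38} → fail.
6 of 6 fail.

6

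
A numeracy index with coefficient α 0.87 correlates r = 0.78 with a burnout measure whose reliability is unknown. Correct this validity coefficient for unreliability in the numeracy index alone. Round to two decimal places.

0.84

Single correction: r_c = r_obs / √r_xx = 0.78 / √0.87 = 0.78 / 0.9327 ≈ 0.84.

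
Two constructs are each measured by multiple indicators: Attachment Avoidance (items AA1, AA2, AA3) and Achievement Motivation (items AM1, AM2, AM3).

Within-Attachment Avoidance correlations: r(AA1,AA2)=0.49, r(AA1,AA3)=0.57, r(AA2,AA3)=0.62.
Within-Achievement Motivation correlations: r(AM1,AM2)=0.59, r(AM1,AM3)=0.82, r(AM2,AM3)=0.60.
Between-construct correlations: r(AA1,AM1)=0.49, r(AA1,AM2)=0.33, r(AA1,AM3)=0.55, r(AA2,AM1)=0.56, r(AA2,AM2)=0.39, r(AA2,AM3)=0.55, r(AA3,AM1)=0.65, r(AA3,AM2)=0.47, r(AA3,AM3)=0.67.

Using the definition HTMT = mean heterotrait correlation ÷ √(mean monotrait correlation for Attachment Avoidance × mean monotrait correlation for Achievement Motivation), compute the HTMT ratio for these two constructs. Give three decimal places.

0.845

Mean between = 4.66/9 = 0.5178.
Mean within-AA = 1.68/3 = 0.5600; mean within-AM = 2.01/3 = 0.6700.
Geometric mean = √(0.5600 × 0.6700) = 0.6125.
HTMT = 0.5178 / 0.6125 = 0.845.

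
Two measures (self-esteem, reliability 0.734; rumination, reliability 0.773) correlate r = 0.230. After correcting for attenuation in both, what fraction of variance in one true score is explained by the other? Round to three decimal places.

0.093

Disattenuated r = 0.230 / √(0.734 × 0.773) = 0.230 / 0.7532 = 0.3054.
Shared true-score variance = 0.3054² = 0.0933 ≈ 0.093.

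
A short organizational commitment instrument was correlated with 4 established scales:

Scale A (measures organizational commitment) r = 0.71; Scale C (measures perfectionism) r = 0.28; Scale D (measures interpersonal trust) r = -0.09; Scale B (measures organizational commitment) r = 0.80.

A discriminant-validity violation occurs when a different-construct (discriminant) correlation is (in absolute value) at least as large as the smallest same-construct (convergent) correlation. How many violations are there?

0

Convergent (same construct = organizational commitment): Scale A, Scale B.
Smallest convergent = 0.71. Discriminant |r|: 0.28, 0.09; count ≥ 0.71 → 0.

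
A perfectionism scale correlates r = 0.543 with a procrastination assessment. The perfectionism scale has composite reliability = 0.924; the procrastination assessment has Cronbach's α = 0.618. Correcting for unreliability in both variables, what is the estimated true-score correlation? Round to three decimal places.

0.719

r_true = r_obs / √(r_xx · r_yy) = 0.543 / √(0.924 × 0.618) = 0.543 / √0.571032 = 0.543 / 0.7557 ≈ 0.719.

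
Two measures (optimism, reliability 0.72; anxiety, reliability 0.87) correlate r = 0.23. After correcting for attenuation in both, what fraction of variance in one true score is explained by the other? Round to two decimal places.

Disattenuated r = 0.23 / √(0.72 × 0.87) = 0.23 / 0.7915 = 0.2906.
Shared true-score variance = 0.2906² = 0.0844 ≈ 0.08.

0.08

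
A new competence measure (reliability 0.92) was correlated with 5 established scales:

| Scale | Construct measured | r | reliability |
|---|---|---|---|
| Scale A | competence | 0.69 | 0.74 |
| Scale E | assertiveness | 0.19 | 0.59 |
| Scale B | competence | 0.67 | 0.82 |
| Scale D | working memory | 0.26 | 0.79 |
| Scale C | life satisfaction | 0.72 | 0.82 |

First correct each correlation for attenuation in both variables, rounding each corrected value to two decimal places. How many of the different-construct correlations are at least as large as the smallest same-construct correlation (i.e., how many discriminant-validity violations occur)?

Disattenuated r (r / √(r_scale · r_new)):
  Scale A (conv): 0.69 / √(0.74·0.92) = 0.84
  Scale E (disc): 0.19 / √(0.59·0.92) = 0.26
  Scale B (conv): 0.67 / √(0.82·0.92) = 0.77
  Scale D (disc): 0.26 / √(0.79·0.92) = 0.30
  Scale C (disc): 0.72 / √(0.82·0.92) = 0.83
Smallest convergent = 0.77. Discriminant values: 0.26, 0.30, 0.83; count ≥ 0.77 → 1.

1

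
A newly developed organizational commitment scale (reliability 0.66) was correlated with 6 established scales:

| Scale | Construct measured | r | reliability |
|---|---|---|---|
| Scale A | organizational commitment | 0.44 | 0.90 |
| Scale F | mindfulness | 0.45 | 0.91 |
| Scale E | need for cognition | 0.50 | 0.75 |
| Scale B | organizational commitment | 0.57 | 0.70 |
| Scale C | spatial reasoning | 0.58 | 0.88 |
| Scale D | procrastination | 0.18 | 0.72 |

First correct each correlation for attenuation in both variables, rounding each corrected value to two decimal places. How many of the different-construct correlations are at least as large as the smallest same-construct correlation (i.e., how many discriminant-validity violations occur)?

Disattenuated r (r / √(r_scale · r_new)):
  Scale A (conv): 0.44 / √(0.90·0.66) = 0.57
  Scale F (disc): 0.45 / √(0.91·0.66) = 0.58
  Scale E (disc): 0.50 / √(0.75·0.66) = 0.71
  Scale B (conv): 0.57 / √(0.70·0.66) = 0.84
  Scale C (disc): 0.58 / √(0.88·0.66) = 0.76
  Scale D (disc): 0.18 / √(0.72·0.66) = 0.26
Smallest convergent = 0.57. Discriminant values: 0.58, 0.71, 0.76, 0.26; count ≥ 0.57 → 3.

3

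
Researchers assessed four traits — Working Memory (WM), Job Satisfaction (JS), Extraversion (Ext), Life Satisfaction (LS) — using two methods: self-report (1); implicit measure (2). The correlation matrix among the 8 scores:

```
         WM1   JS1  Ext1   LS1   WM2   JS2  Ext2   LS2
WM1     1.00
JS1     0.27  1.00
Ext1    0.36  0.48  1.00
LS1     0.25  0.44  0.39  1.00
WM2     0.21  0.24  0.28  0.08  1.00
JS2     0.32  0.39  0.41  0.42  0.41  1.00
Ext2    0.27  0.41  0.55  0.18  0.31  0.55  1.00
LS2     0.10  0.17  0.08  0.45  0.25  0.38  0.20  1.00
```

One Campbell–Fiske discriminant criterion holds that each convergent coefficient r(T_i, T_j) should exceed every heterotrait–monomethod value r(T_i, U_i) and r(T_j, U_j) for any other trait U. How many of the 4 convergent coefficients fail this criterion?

3

Checking each validity diagonal entry against its comparison values:
WM (methods 1·2): 0.21 vs {0.27, 0.41, 0.36, 0.31, 0.25, 0.25} → fail.
JS (methods 1·2): 0.39 vs {0.27, 0.41, 0.48, 0.55, 0.44, 0.38} → fail.
Ext (methods 1·2): 0.55 vs {0.36, 0.31, 0.48, 0.55, 0.39, 0.20} → fail.
LS (methods 1·2): 0.45 vs {0.25, 0.25, 0.44, 0.38, 0.39, 0.20} → pass.
3 of 4 fail.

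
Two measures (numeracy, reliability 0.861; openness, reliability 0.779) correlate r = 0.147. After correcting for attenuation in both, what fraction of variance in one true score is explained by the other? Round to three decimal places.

0.032

Disattenuated r = 0.147 / √(0.861 × 0.779) = 0.147 / 0.8190 = 0.1795.
Shared true-score variance = 0.1795² = 0.0322 ≈ 0.032.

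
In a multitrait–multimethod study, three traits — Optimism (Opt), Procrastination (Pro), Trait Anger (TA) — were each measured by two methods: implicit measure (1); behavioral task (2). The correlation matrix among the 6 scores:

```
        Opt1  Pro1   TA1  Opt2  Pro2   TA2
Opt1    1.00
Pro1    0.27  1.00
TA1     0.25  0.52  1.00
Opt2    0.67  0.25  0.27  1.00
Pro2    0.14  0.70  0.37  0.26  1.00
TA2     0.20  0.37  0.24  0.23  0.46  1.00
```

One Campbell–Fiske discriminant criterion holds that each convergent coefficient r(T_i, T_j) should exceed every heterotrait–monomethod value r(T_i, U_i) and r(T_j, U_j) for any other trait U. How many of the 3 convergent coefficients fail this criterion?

1

Checking each validity diagonal entry against its comparison values:
Opt (methods 1·2): 0.67 vs {0.27, 0.26, 0.25, 0.23} → pass.
Pro (methods 1·2): 0.70 vs {0.27, 0.26, 0.52, 0.46} → pass.
TA (methods 1·2): 0.24 vs {0.25, 0.23, 0.52, 0.46} → fail.
1 of 3 fail.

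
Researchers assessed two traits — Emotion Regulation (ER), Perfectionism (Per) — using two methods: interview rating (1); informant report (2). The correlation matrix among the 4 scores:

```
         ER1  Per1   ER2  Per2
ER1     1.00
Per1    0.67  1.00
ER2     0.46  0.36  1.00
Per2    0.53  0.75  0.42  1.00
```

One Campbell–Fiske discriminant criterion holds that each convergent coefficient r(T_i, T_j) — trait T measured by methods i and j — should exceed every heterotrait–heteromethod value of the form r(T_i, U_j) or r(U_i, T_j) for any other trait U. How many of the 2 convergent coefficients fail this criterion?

1

Checking each validity diagonal entry against its comparison values:
ER (methods 1·2): 0.46 vs {0.53, 0.36} → fail.
Per (methods 1·2): 0.75 vs {0.36, 0.53} → pass.
1 of 2 fail.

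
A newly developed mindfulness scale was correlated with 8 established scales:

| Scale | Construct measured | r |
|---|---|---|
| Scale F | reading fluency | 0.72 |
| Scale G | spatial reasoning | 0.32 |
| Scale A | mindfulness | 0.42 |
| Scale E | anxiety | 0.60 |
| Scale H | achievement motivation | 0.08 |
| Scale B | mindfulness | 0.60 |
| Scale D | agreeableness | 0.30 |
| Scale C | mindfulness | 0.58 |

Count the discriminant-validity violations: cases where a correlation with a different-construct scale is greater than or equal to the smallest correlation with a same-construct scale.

2

Convergent (same construct = mindfulness): Scale A, Scale B, Scale C.
Smallest convergent = 0.42. Discriminant values: 0.72, 0.32, 0.60, 0.08, 0.30; count ≥ 0.42 → 2.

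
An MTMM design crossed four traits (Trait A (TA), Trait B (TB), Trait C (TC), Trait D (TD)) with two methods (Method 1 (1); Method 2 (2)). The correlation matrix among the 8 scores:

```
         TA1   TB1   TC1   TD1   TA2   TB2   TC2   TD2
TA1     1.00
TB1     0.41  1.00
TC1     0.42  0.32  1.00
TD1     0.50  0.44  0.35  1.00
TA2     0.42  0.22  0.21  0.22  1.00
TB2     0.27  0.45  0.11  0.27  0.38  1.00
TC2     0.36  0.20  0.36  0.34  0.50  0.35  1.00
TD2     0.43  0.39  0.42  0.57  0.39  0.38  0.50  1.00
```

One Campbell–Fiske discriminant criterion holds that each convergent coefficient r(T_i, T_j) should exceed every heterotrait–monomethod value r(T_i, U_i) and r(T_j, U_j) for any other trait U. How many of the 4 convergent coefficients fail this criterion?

Convergent coefficients and their comparison sets:
TA (methods 1·2): 0.42 vs {0.41, 0.38, 0.42, 0.50, 0.50, 0.39} → fail.
TB (methods 1·2): 0.45 vs {0.41, 0.38, 0.32, 0.35, 0.44, 0.38} → pass.
TC (methods 1·2): 0.36 vs {0.42, 0.50, 0.32, 0.35, 0.35, 0.50} → fail.
TD (methods 1·2): 0.57 vs {0.50, 0.39, 0.44, 0.38, 0.35, 0.50} → pass.
2 of 4 fail.

2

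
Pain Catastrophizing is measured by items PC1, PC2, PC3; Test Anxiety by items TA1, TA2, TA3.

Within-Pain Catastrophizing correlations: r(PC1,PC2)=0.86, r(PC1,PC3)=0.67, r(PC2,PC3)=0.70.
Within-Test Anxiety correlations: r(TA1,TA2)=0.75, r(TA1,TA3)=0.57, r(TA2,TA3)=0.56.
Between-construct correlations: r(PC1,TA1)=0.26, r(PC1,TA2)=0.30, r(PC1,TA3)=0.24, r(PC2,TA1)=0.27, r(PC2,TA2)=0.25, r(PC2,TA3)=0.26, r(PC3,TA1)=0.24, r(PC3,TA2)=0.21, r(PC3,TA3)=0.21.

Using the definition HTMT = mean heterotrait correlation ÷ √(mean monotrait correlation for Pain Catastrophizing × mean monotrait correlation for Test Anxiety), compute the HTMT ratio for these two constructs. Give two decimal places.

Mean heterotrait r = 2.24/9 = 0.2489.
Mean within-PC = 2.23/3 = 0.7433; mean within-TA = 1.88/3 = 0.6267.
Geometric mean = √(0.7433 × 0.6267) = 0.6825.
HTMT = 0.2489 / 0.6825 = 0.36.

0.36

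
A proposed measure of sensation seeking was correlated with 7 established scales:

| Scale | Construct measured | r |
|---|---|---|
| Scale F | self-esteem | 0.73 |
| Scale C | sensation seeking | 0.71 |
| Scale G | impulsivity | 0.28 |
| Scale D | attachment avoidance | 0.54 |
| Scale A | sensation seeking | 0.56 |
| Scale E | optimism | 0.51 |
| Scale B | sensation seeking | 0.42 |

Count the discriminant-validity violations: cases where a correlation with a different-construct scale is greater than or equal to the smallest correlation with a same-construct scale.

Convergent (same construct = sensation seeking): Scale C, Scale A, Scale B.
Smallest convergent = 0.42. Discriminant values: 0.73, 0.28, 0.54, 0.51; count ≥ 0.42 → 3.

3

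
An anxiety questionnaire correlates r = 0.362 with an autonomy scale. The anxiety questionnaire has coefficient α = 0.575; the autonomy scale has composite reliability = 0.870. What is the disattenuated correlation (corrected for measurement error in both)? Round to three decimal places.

r_true = r_obs / √(r_xx · r_yy) = 0.362 / √(0.575 × 0.870) = 0.362 / √0.500250 = 0.362 / 0.7073 ≈ 0.512.

0.512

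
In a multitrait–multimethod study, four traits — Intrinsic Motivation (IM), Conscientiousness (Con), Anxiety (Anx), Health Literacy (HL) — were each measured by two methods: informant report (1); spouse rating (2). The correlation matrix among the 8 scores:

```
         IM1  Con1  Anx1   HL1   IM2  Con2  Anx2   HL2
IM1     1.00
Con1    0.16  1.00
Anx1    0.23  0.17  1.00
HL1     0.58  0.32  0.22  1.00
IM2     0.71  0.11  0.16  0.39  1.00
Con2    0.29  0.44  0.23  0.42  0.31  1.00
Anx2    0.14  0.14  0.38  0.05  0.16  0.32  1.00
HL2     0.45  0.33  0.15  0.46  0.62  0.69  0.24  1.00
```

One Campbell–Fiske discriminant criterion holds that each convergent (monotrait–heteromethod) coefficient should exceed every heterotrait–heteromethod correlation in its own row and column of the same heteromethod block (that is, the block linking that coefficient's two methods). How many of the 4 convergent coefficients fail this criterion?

Checking each validity diagonal entry against its comparison values:
IM (methods 1·2): 0.71 vs {0.29, 0.11, 0.14, 0.16, 0.45, 0.39} → pass.
Con (methods 1·2): 0.44 vs {0.11, 0.29, 0.14, 0.23, 0.33, 0.42} → pass.
Anx (methods 1·2): 0.38 vs {0.16, 0.14, 0.23, 0.14, 0.15, 0.05} → pass.
HL (methods 1·2): 0.46 vs {0.39, 0.45, 0.42, 0.33, 0.05, 0.15} → pass.
0 of 4 fail.

0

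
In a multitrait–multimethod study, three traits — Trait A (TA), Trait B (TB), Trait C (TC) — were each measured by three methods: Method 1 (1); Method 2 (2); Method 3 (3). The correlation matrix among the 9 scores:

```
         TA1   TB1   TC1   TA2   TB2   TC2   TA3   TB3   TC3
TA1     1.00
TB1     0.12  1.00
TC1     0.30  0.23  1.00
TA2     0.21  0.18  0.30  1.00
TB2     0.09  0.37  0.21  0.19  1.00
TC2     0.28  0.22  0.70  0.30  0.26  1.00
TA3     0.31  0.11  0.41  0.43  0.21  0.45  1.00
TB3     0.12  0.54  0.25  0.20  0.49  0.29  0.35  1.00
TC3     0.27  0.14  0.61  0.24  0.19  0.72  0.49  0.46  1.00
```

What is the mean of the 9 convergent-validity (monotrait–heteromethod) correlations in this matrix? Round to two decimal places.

Convergent values: 0.21, 0.31, 0.43, 0.37, 0.54, 0.49, 0.70, 0.61, 0.72; mean = 4.38/9 = 0.49.

0.49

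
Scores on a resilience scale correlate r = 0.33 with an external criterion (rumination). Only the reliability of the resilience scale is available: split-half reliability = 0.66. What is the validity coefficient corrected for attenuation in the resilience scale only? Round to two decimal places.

0.41

Single correction: r_c = r_obs / √r_xx = 0.33 / √0.66 = 0.33 / 0.8124 ≈ 0.41.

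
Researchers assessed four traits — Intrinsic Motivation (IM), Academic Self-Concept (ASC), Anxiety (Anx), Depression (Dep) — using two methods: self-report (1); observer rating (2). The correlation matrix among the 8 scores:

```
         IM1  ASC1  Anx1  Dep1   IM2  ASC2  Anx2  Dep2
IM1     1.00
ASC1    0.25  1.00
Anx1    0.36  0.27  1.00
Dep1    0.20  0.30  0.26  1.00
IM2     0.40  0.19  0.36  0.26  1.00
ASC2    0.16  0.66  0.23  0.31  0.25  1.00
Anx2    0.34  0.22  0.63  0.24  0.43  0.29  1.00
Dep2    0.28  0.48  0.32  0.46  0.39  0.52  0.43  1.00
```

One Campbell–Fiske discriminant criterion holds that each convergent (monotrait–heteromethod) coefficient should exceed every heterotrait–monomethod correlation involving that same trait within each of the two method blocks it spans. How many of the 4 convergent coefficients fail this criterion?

Each convergent coefficient versus the relevant comparison correlations:
IM (methods 1·2): 0.40 vs {0.25, 0.25, 0.36, 0.43, 0.20, 0.39} → fail.
ASC (methods 1·2): 0.66 vs {0.25, 0.25, 0.27, 0.29, 0.30, 0.52} → pass.
Anx (methods 1·2): 0.63 vs {0.36, 0.43, 0.27, 0.29, 0.26, 0.43} → pass.
Dep (methods 1·2): 0.46 vs {0.20, 0.39, 0.30, 0.52, 0.26, 0.43} → fail.
2 of 4 fail.

2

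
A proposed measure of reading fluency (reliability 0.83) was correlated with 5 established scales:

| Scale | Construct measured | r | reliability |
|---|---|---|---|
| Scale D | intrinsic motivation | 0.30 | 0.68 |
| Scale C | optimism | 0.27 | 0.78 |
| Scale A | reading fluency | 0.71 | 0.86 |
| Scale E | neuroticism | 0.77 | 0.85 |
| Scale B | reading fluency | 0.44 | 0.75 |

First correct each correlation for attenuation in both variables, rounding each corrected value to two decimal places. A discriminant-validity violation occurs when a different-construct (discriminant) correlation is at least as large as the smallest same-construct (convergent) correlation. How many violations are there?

1

Disattenuated r (r / √(r_scale · r_new)):
  Scale D (disc): 0.30 / √(0.68·0.83) = 0.40
  Scale C (disc): 0.27 / √(0.78·0.83) = 0.34
  Scale A (conv): 0.71 / √(0.86·0.83) = 0.84
  Scale E (disc): 0.77 / √(0.85·0.83) = 0.92
  Scale B (conv): 0.44 / √(0.75·0.83) = 0.56
Smallest convergent = 0.56. Discriminant values: 0.40, 0.34, 0.92; count ≥ 0.56 → 1.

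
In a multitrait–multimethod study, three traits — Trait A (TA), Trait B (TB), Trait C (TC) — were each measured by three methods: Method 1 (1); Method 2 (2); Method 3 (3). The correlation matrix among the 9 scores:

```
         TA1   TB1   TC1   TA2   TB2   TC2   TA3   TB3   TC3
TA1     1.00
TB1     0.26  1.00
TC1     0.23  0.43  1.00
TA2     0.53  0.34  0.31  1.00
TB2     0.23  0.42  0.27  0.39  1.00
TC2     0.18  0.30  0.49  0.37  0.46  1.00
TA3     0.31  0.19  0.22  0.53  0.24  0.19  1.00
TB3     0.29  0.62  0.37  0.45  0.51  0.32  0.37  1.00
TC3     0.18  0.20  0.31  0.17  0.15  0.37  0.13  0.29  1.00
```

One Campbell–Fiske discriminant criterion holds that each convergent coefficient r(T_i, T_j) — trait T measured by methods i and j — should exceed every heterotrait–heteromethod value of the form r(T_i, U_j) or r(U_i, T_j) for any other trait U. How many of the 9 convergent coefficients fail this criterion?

Convergent coefficients and their comparison sets:
TA (methods 1·2): 0.53 vs {0.23, 0.34, 0.18, 0.31} → pass.
TA (methods 1·3): 0.31 vs {0.29, 0.19, 0.18, 0.22} → pass.
TA (methods 2·3): 0.53 vs {0.45, 0.24, 0.17, 0.19} → pass.
TB (methods 1·2): 0.42 vs {0.34, 0.23, 0.30, 0.27} → pass.
TB (methods 1·3): 0.62 vs {0.19, 0.29, 0.20, 0.37} → pass.
TB (methods 2·3): 0.51 vs {0.24, 0.45, 0.15, 0.32} → pass.
TC (methods 1·2): 0.49 vs {0.31, 0.18, 0.27, 0.30} → pass.
TC (methods 1·3): 0.31 vs {0.22, 0.18, 0.37, 0.20} → fail.
TC (methods 2·3): 0.37 vs {0.19, 0.17, 0.32, 0.15} → pass.
1 of 9 fail.

1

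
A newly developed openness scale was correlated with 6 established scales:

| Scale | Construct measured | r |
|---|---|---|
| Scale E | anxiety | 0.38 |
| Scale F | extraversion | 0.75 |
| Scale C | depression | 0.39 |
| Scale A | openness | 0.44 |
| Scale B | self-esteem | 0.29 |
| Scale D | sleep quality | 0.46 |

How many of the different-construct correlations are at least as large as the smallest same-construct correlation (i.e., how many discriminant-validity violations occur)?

Convergent (same construct = openness): Scale A.
Smallest convergent = 0.44. Discriminant values: 0.38, 0.75, 0.39, 0.29, 0.46; count ≥ 0.44 → 2.

2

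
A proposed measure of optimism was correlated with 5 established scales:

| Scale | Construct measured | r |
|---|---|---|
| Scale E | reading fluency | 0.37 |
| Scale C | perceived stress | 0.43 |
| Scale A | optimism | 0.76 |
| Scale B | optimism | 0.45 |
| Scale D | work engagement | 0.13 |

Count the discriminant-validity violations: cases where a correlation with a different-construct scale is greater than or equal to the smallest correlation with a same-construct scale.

0

Convergent (same construct = optimism): Scale A, Scale B.
Smallest convergent = 0.45. Discriminant values: 0.37, 0.43, 0.13; count ≥ 0.45 → 0.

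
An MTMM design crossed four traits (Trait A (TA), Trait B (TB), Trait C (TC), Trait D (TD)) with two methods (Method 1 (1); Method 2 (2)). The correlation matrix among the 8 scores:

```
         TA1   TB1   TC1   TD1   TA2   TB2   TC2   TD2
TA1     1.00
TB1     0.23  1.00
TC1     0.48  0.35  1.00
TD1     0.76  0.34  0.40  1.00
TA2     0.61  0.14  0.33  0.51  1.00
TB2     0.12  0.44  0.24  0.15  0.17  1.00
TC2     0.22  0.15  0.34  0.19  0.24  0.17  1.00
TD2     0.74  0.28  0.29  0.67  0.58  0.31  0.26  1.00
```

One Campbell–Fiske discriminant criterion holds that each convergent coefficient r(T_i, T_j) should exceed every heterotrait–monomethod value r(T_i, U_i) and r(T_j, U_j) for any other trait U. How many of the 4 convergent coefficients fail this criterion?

3

Checking each validity diagonal entry against its comparison values:
TA (methods 1·2): 0.61 vs {0.23, 0.17, 0.48, 0.24, 0.76, 0.58} → fail.
TB (methods 1·2): 0.44 vs {0.23, 0.17, 0.35, 0.17, 0.34, 0.31} → pass.
TC (methods 1·2): 0.34 vs {0.48, 0.24, 0.35, 0.17, 0.40, 0.26} → fail.
TD (methods 1·2): 0.67 vs {0.76, 0.58, 0.34, 0.31, 0.40, 0.26} → fail.
3 of 4 fail.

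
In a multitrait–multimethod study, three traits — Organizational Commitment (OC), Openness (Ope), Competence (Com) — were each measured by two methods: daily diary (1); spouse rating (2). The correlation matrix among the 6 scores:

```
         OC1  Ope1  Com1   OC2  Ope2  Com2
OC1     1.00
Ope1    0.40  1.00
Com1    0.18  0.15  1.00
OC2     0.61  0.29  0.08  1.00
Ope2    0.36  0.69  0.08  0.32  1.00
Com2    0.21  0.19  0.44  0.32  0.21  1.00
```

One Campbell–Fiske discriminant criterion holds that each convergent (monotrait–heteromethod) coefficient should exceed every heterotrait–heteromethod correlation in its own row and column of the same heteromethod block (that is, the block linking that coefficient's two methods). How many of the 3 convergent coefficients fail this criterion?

0

Each convergent coefficient versus the relevant comparison correlations:
OC (methods 1·2): 0.61 vs {0.36, 0.29, 0.21, 0.08} → pass.
Ope (methods 1·2): 0.69 vs {0.29, 0.36, 0.19, 0.08} → pass.
Com (methods 1·2): 0.44 vs {0.08, 0.21, 0.08, 0.19} → pass.
0 of 3 fail.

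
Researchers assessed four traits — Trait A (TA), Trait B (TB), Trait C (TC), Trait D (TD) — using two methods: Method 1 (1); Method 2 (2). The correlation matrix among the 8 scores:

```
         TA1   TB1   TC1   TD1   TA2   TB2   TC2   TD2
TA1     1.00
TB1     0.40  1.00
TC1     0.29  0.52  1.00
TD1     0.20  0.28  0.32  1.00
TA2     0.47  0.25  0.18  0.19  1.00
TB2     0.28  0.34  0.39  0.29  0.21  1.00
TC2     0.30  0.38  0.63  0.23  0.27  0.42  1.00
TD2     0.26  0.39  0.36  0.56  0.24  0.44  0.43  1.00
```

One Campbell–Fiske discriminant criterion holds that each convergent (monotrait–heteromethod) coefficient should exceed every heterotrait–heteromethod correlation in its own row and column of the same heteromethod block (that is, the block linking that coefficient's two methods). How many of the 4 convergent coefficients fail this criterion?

1

Checking each validity diagonal entry against its comparison values:
TA (methods 1·2): 0.47 vs {0.28, 0.25, 0.30, 0.18, 0.26, 0.19} → pass.
TB (methods 1·2): 0.34 vs {0.25, 0.28, 0.38, 0.39, 0.39, 0.29} → fail.
TC (methods 1·2): 0.63 vs {0.18, 0.30, 0.39, 0.38, 0.36, 0.23} → pass.
TD (methods 1·2): 0.56 vs {0.19, 0.26, 0.29, 0.39, 0.23, 0.36} → pass.
1 of 4 fail.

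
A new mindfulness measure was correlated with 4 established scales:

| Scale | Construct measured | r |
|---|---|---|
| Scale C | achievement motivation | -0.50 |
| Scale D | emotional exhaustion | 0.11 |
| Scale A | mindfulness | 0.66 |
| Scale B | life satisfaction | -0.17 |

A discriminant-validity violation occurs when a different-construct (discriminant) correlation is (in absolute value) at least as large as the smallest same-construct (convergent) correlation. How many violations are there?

Convergent (same construct = mindfulness): Scale A.
Smallest convergent = 0.66. Discriminant |r|: 0.50, 0.11, 0.17; count ≥ 0.66 → 0.

0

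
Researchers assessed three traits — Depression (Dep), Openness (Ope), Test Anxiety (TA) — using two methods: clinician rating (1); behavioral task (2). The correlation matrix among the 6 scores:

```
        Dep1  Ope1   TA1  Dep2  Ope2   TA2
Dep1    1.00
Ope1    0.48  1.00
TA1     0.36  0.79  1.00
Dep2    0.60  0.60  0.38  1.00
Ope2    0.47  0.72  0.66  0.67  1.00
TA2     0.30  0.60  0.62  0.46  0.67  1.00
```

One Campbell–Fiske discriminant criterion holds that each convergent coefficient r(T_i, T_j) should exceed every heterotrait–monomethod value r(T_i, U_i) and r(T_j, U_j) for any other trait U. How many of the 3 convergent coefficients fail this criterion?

Each convergent coefficient versus the relevant comparison correlations:
Dep (methods 1·2): 0.60 vs {0.48, 0.67, 0.36, 0.46} → fail.
Ope (methods 1·2): 0.72 vs {0.48, 0.67, 0.79, 0.67} → fail.
TA (methods 1·2): 0.62 vs {0.36, 0.46, 0.79, 0.67} → fail.
3 of 3 fail.

3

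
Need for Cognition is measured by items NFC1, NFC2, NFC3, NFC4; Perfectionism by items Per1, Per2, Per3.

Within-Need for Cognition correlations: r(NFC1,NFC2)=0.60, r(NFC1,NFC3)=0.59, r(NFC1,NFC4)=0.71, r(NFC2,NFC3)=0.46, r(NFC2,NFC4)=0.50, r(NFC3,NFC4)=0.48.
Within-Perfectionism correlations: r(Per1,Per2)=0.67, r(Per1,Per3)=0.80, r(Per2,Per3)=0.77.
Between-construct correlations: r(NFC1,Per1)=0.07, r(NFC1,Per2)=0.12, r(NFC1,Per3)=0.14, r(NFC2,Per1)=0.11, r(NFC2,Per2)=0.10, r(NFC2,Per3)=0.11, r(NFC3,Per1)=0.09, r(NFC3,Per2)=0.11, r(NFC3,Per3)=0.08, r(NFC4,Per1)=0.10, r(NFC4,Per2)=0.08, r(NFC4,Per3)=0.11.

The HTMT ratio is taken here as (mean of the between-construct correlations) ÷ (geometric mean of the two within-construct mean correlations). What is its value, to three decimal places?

0.158

Mean between = 1.22/12 = 0.1017.
Mean within-NFC = 3.34/6 = 0.5567; mean within-Per = 2.24/3 = 0.7467.
Geometric mean = √(0.5567 × 0.7467) = 0.6447.
HTMT = 0.1017 / 0.6447 = 0.158.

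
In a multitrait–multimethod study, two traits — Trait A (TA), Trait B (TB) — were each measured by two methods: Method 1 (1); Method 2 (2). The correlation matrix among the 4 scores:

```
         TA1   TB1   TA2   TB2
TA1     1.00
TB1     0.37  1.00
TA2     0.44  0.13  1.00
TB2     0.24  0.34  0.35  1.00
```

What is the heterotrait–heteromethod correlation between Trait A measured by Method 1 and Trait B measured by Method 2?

0.24

Different traits and methods: r(TA1, TB2) = 0.24.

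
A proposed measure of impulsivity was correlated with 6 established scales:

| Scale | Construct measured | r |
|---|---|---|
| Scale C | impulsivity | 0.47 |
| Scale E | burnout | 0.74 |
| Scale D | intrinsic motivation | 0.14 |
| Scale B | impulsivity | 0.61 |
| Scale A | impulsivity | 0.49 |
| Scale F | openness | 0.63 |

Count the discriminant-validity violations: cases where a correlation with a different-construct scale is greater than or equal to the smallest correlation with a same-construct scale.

Convergent (same construct = impulsivity): Scale C, Scale B, Scale A.
Smallest convergent = 0.47. Discriminant values: 0.74, 0.14, 0.63; count ≥ 0.47 → 2.

2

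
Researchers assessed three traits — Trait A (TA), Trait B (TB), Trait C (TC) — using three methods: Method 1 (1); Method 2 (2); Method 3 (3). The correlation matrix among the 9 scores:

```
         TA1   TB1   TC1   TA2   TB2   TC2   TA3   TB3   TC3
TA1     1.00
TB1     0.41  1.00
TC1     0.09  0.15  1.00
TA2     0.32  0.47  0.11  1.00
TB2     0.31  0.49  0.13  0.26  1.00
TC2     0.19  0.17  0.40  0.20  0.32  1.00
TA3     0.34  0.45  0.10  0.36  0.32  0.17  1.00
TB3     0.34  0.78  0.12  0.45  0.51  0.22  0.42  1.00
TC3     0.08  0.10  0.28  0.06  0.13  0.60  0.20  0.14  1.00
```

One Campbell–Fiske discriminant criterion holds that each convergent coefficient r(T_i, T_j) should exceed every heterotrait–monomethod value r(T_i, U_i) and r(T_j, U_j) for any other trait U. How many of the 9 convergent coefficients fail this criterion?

3

Convergent coefficients and their comparison sets:
TA (methods 1·2): 0.32 vs {0.41, 0.26, 0.09, 0.20} → fail.
TA (methods 1·3): 0.34 vs {0.41, 0.42, 0.09, 0.20} → fail.
TA (methods 2·3): 0.36 vs {0.26, 0.42, 0.20, 0.20} → fail.
TB (methods 1·2): 0.49 vs {0.41, 0.26, 0.15, 0.32} → pass.
TB (methods 1·3): 0.78 vs {0.41, 0.42, 0.15, 0.14} → pass.
TB (methods 2·3): 0.51 vs {0.26, 0.42, 0.32, 0.14} → pass.
TC (methods 1·2): 0.40 vs {0.09, 0.20, 0.15, 0.32} → pass.
TC (methods 1·3): 0.28 vs {0.09, 0.20, 0.15, 0.14} → pass.
TC (methods 2·3): 0.60 vs {0.20, 0.20, 0.32, 0.14} → pass.
3 of 9 fail.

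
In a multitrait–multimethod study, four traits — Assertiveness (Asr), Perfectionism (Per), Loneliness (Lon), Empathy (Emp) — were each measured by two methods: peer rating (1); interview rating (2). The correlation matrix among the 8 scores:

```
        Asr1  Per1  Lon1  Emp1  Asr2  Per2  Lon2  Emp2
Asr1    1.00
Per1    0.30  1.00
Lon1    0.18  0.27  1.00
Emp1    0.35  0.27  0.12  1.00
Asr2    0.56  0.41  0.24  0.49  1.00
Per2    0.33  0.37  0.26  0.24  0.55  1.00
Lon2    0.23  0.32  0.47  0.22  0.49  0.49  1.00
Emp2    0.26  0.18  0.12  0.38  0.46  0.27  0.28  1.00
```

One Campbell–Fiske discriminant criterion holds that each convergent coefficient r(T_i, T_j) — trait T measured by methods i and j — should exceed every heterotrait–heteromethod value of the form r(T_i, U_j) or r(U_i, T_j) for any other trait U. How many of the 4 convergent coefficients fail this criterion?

Checking each validity diagonal entry against its comparison values:
Asr (methods 1·2): 0.56 vs {0.33, 0.41, 0.23, 0.24, 0.26, 0.49} → pass.
Per (methods 1·2): 0.37 vs {0.41, 0.33, 0.32, 0.26, 0.18, 0.24} → fail.
Lon (methods 1·2): 0.47 vs {0.24, 0.23, 0.26, 0.32, 0.12, 0.22} → pass.
Emp (methods 1·2): 0.38 vs {0.49, 0.26, 0.24, 0.18, 0.22, 0.12} → fail.
2 of 4 fail.

2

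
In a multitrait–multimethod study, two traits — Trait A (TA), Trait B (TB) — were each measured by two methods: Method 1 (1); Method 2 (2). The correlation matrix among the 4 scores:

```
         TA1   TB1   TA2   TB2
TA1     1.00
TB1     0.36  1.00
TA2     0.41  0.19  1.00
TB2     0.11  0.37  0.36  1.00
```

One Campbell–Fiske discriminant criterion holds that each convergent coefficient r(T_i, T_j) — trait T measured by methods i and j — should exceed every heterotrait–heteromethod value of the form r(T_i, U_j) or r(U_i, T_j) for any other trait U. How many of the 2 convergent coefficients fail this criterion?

Each convergent coefficient versus the relevant comparison correlations:
TA (methods 1·2): 0.41 vs {0.11, 0.19} → pass.
TB (methods 1·2): 0.37 vs {0.19, 0.11} → pass.
0 of 2 fail.

0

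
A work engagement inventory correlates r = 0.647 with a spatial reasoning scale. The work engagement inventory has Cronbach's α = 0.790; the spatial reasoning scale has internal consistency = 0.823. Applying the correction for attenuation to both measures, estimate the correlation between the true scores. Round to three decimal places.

r_true = r_obs / √(r_xx · r_yy) = 0.647 / √(0.790 × 0.823) = 0.647 / √0.650170 = 0.647 / 0.8063 ≈ 0.802.

0.802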